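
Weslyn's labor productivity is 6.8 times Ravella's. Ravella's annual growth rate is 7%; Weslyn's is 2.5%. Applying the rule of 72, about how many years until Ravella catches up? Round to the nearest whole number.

Ravella gains on Weslyn at 7% − 2.5% = 4.5 points a year.
At that relative rate the gap halves every 72/4.5 ≈ 16.00 years.
A 6.8 times gap takes log₂(6.8) ≈ 2.77 halvings to close: 2.77 × 16.00 ≈ 44 years.

roughly 44 years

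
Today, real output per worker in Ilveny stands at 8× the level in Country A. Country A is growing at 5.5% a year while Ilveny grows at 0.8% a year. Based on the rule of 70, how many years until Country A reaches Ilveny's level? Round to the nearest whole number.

Country A gains on Ilveny at 5.5% − 0.8% = 4.7 points a year.
At that relative rate the gap halves every 70/4.7 ≈ 14.89 years.
An 8× gap closes after 3 halvings: 3 × 14.89 ≈ 45 years.

around 45 years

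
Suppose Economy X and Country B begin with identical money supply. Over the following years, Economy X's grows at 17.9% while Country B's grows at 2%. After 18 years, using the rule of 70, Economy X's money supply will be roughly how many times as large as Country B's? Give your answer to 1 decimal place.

Economy X pulls ahead at 15.9 pp per year, so the ratio doubles every 70/15.9 ≈ 4.40 years.
In 18 years that's 4.09 doublings: 2^4.09 ≈ 17.0.

about 17.0 times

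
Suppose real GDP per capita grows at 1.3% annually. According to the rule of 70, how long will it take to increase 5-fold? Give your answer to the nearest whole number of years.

Doubling time ≈ 70/1.3 = 53.85 years.
Reaching 5× takes log₂(5) ≈ 2.32 doublings.
2.32 × 53.85 ≈ 125 years.

roughly 125 years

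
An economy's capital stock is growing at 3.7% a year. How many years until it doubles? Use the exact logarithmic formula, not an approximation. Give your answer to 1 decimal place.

t = ln(2) / ln(1 + 0.037) = 0.6931 / 0.036332 ≈ 19.08.

19.1 years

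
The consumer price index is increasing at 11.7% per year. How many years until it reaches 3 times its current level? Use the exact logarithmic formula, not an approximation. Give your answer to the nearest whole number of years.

t = ln(3) / ln(1 + 0.117) = 1.0986 / 0.110647 ≈ 9.93.
≈ 10 years.

10 years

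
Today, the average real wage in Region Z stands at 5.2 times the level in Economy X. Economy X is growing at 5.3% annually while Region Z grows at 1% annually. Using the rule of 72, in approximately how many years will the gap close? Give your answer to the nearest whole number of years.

40 years

What matters is the difference: 4.3 pp.
Rule of 72 on the gap: the ratio halves every 72/4.3 ≈ 16.74 years.
A 5.2 times gap takes log₂(5.2) ≈ 2.38 halvings to close: 2.38 × 16.74 ≈ 40 years.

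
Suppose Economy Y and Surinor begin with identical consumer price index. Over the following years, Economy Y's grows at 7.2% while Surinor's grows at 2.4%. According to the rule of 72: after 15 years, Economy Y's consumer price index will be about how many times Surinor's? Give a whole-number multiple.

Economy Y pulls ahead at 4.8 pp per year, so the ratio doubles every 72/4.8 ≈ 15.00 years.
In 15 years that's 1.00 doublings: 2^1.00 ≈ 2.

around 2 times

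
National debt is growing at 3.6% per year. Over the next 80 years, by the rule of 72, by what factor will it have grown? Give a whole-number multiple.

roughly 16 times

At 3.6% one doubling takes ≈ 20.00 years; 80 years is 4 of them, so ×16.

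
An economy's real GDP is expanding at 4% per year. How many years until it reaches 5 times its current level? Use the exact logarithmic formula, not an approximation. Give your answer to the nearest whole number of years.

41 years

t = ln(5) / ln(1 + 0.04) = 1.6094 / 0.039221 ≈ 41.03.
≈ 41 years.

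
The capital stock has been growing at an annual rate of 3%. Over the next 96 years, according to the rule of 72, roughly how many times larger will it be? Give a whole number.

At 3% one doubling takes ≈ 24.00 years; 96 years is 4 of them, so ×16.

≈ 16 times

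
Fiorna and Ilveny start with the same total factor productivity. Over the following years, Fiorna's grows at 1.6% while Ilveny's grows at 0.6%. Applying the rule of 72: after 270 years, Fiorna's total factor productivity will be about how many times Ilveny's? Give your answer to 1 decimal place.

about 13.5 times

Only the 1-point difference matters.
72/1 ≈ 72.00 years per doubling of the ratio; 270 years gives 3.75 doublings, so ≈ 13.5×.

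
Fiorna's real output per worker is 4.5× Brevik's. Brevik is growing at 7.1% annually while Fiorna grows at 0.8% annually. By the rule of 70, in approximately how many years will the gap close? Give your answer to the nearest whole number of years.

What matters is the difference: 6.3 pp.
Rule of 70 on the gap: the ratio halves every 70/6.3 ≈ 11.11 years.
A 4.5× gap takes log₂(4.5) ≈ 2.17 halvings to close: 2.17 × 11.11 ≈ 24 years.

about 24 years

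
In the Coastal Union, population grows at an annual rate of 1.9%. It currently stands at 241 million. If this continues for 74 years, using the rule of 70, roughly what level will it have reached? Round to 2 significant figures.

about 970 million

Doubling time ≈ 70/1.9 = 36.84 years.
74 years is 74/36.84 ≈ 2.01 doublings, a factor of 2^2.01 ≈ 4.03.
241 × 4.03 ≈ 970 million.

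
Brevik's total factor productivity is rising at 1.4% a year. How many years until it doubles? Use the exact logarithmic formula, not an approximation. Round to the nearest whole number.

t = ln(2) / ln(1 + 0.014) = 0.6931 / 0.013903 ≈ 49.85.
≈ 50 years.

50 years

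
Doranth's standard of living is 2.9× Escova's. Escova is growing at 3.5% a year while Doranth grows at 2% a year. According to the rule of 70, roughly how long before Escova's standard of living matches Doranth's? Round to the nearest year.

≈ 72 years

What matters is the difference: 1.5 pp.
Rule of 70 on the gap: the ratio halves every 70/1.5 ≈ 46.67 years.
A 2.9× gap takes log₂(2.9) ≈ 1.54 halvings to close: 1.54 × 46.67 ≈ 72 years.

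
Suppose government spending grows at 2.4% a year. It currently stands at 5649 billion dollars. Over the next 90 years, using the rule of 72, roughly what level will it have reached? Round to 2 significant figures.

about 45000 billion dollars

It doubles every 72/2.4 ≈ 30.00 years, so 90 years is 3.00 doublings.
2^3.00 ≈ 8.00; 5649 × 8.00 ≈ 45000 billion dollars.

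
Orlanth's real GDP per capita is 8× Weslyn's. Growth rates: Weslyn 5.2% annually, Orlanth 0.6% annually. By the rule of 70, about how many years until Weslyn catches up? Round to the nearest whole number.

46 years

What matters is the difference: 4.6 pp.
Rule of 70 on the gap: the ratio halves every 70/4.6 ≈ 15.22 years.
An 8× gap closes after 3 halvings: 3 × 15.22 ≈ 46 years.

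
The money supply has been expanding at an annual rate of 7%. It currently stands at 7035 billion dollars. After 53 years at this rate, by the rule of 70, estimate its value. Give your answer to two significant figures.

roughly 280000 billion dollars

Doubling time ≈ 70/7 = 10.00 years.
53 years is 53/10.00 ≈ 5.30 doublings, a factor of 2^5.30 ≈ 39.40.
7035 × 39.40 ≈ 280000 billion dollars.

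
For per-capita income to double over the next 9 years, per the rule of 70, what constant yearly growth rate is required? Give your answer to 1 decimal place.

70 / 9 ≈ 7.78, so about 7.8% per year.

≈ 7.8%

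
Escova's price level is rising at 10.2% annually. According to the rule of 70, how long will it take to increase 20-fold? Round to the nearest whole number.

30 years

Doubling time ≈ 70/10.2 = 6.86 years.
20× is log₂ 20 ≈ 4.32 doublings, so ≈ 4.32 × 6.86 = 30 years.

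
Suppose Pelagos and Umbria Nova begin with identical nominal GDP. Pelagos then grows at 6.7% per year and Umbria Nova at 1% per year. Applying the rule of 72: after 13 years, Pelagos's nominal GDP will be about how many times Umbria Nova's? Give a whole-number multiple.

roughly 2 times

Pelagos pulls ahead at 5.7 pp per year, so the ratio doubles every 72/5.7 ≈ 12.63 years.
In 13 years that's 1.03 doublings: 2^1.03 ≈ 2.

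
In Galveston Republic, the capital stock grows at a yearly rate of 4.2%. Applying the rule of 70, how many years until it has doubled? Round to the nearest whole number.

17 years

At 4.2%, doubling takes about 70/4.2 = 16.67 years.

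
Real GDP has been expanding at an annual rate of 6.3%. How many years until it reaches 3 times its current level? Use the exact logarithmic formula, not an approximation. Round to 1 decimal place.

18.0 years

t = ln(3) / ln(1 + 0.063) = 1.0986 / 0.061095 ≈ 17.98.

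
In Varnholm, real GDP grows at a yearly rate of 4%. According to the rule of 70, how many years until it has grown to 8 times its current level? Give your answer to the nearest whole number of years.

around 53 years

At 4% it doubles every 70/4 ≈ 17.50 years.
8× is 3 doublings, so 3 × 17.50 ≈ 53 years.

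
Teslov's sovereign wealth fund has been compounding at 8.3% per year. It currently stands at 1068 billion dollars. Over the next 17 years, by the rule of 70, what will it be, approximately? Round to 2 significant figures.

Doubling time ≈ 70/8.3 = 8.43 years.
17 years is 17/8.43 ≈ 2.02 doublings, a factor of 2^2.02 ≈ 4.06.
1068 × 4.06 ≈ 4300 billion dollars.

roughly 4300 billion dollars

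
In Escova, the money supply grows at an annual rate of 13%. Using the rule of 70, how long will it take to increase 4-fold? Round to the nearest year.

At 13% it doubles every 70/13 ≈ 5.38 years.
4 = 2^2, so 2 doublings → 11 years.

≈ 11 years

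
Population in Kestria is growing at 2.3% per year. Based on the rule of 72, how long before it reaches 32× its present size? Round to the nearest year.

157 years

One doubling takes 72/2.3 = 31.30 years.
32 = 2^5, so 5 doublings → 157 years.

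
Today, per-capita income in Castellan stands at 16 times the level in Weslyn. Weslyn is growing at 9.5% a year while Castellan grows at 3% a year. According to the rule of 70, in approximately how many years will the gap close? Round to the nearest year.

The growth-rate gap is 9.5% − 3% = 6.5 percentage points.
So the ratio between them halves every 70/6.5 ≈ 10.77 years.
A 16 times gap closes after 4 halvings: 4 × 10.77 ≈ 43 years.

≈ 43 years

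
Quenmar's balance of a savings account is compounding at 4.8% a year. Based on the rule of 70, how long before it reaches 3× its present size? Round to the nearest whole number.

23 years

Doubling time ≈ 70/4.8 = 14.58 years.
Reaching 3× takes log₂(3) ≈ 1.58 doublings.
1.58 × 14.58 ≈ 23 years.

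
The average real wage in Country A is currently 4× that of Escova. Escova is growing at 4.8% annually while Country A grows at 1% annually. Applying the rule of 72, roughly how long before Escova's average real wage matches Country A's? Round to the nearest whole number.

roughly 38 years

The growth-rate gap is 4.8% − 1% = 3.8 percentage points.
So the ratio between them halves every 72/3.8 ≈ 18.95 years.
A 4× gap closes after 2 halvings: 2 × 18.95 ≈ 38 years.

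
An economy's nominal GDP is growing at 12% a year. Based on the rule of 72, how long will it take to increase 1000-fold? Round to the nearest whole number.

Doubling time ≈ 72/12 = 6.00 years.
1000× is log₂ 1000 ≈ 9.97 doublings, so ≈ 9.97 × 6.00 = 60 years.

≈ 60 years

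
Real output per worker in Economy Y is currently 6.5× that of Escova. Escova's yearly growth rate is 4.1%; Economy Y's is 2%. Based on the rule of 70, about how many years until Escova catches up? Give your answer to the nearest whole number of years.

Escova gains on Economy Y at 4.1% − 2% = 2.1 points a year.
At that relative rate the gap halves every 70/2.1 ≈ 33.33 years.
A 6.5× gap takes log₂(6.5) ≈ 2.70 halvings to close: 2.70 × 33.33 ≈ 90 years.

90 years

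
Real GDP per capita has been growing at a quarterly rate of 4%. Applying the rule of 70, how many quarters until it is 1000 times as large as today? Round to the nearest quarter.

One doubling takes 70/4 = 17.50 quarters.
Reaching 1000× takes log₂(1000) ≈ 9.97 doublings.
9.97 × 17.50 ≈ 174 quarters.

174 quarters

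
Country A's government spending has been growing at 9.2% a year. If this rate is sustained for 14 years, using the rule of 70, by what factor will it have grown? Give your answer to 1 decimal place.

Doubling time ≈ 70/9.2 = 7.61 years.
14 years / 7.61 ≈ 1.84 doublings → factor 2^1.84 ≈ 3.6.

3.6 times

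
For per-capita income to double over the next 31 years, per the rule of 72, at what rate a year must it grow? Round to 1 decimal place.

72 / 31 ≈ 2.32, so about 2.3% a year.

≈ 2.3%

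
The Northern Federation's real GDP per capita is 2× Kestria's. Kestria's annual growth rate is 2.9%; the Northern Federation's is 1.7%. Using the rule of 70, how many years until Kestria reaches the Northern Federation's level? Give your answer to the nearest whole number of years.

Kestria gains on the Northern Federation at 2.9% − 1.7% = 1.2 points a year.
At that relative rate the gap halves every 70/1.2 ≈ 58.33 years.
A 2× gap closes after 1 halving: 1 × 58.33 ≈ 58 years.

around 58 years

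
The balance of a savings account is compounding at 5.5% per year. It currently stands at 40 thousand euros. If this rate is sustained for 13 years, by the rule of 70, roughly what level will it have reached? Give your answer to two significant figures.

around 81 thousand euros

It doubles every 70/5.5 ≈ 12.73 years, so 13 years is 1.02 doublings.
2^1.02 ≈ 2.03; 40 × 2.03 ≈ 81 thousand euros.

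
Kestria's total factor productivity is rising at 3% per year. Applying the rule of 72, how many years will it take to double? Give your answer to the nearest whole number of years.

≈ 24 years

Doubling time ≈ 72 / 3 = 24.00 years.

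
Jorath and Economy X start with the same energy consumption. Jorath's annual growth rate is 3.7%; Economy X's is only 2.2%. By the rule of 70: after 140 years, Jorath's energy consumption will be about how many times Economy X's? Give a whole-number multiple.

Rate gap = 3.7% − 2.2% = 1.5 points.
The ratio doubles every 70/1.5 ≈ 46.67 years.
140/46.67 ≈ 3.00 doublings → ratio ≈ 2^3.00 ≈ 8.

8 times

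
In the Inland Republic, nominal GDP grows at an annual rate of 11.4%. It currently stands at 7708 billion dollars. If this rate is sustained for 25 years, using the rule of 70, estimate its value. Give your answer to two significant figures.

Doubling time ≈ 70/11.4 = 6.14 years.
25 years is 25/6.14 ≈ 4.07 doublings, a factor of 2^4.07 ≈ 16.80.
7708 × 16.80 ≈ 130000 billion dollars.

130000 billion dollars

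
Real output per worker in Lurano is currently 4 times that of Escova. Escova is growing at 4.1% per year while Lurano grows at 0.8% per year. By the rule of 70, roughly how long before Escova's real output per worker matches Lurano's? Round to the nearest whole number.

approximately 42 years

The growth-rate gap is 4.1% − 0.8% = 3.3 percentage points.
So the ratio between them halves every 70/3.3 ≈ 21.21 years.
A 4 times gap closes after 2 halvings: 2 × 21.21 ≈ 42 years.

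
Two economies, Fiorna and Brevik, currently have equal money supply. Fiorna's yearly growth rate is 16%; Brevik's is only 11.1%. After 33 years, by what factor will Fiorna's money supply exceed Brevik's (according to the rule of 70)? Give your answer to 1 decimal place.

approximately 5.0 times

Only the 4.9-point difference matters.
70/4.9 ≈ 14.29 years per doubling of the ratio; 33 years gives 2.31 doublings, so ≈ 5.0×.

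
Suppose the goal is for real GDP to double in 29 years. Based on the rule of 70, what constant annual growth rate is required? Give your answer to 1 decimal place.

about 2.4%

70 / 29 ≈ 2.41, so about 2.4% annually.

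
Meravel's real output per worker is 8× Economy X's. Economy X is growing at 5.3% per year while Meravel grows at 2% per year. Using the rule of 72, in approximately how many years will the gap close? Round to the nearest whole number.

roughly 65 years

The growth-rate gap is 5.3% − 2% = 3.3 percentage points.
So the ratio between them halves every 72/3.3 ≈ 21.82 years.
An 8× gap closes after 3 halvings: 3 × 21.82 ≈ 65 years.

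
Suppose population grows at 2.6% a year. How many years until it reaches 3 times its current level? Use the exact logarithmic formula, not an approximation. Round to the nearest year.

43 years

t = ln(3) / ln(1 + 0.026) = 1.0986 / 0.025668 ≈ 42.80.
≈ 43 years.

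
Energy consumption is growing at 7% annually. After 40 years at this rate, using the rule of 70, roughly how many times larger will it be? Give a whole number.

At 7% one doubling takes ≈ 10.00 years; 40 years is 4 of them, so ×16.

16 times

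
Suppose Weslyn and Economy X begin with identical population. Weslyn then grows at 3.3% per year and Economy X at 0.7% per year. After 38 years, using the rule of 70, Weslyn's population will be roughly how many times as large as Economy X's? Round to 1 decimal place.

Rate gap = 3.3% − 0.7% = 2.6 points.
The ratio doubles every 70/2.6 ≈ 26.92 years.
38/26.92 ≈ 1.41 doublings → ratio ≈ 2^1.41 ≈ 2.7.

2.7 times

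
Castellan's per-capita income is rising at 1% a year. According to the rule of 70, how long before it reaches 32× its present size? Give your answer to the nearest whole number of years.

At 1% it doubles every 70/1 ≈ 70.00 years.
32× is 5 doublings, so 5 × 70.00 ≈ 350 years.

approximately 350 years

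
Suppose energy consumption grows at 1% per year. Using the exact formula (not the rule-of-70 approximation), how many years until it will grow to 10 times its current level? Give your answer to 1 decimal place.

t = ln(10) / ln(1 + 0.01) = 2.3026 / 0.009950 ≈ 231.42.

231.4 years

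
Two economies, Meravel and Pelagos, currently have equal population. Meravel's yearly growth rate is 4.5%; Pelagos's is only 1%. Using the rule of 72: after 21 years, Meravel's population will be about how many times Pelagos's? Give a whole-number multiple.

Only the 3.5-point difference matters.
72/3.5 ≈ 20.57 years per doubling of the ratio; 21 years gives 1.02 doublings, so ≈ 2×.

roughly 2 times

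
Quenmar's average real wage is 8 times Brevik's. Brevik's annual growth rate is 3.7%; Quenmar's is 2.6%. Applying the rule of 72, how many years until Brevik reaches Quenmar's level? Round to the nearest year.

196 years

What matters is the difference: 1.1 pp.
Rule of 72 on the gap: the ratio halves every 72/1.1 ≈ 65.45 years.
An 8 times gap closes after 3 halvings: 3 × 65.45 ≈ 196 years.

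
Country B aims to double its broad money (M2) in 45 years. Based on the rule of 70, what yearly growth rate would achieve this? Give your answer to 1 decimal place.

70 / 45 ≈ 1.56, so about 1.6% per year.

approximately 1.6%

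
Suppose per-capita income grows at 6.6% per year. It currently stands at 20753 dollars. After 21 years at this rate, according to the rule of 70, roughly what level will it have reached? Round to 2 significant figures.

around 82000 dollars

Doubling time ≈ 70/6.6 = 10.61 years.
21 years is 21/10.61 ≈ 1.98 doublings, a factor of 2^1.98 ≈ 3.94.
20753 × 3.94 ≈ 82000 dollars.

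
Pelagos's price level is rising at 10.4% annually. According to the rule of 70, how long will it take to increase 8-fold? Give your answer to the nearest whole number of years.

At 10.4% it doubles every 70/10.4 ≈ 6.73 years.
Getting to 8× needs 3 doublings: 3 × 6.73 ≈ 20 years.

roughly 20 years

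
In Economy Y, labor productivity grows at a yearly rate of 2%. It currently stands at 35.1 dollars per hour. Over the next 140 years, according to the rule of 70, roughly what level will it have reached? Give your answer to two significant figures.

560 dollars per hour

It doubles every 70/2 ≈ 35.00 years, so 140 years is 4.00 doublings.
2^4.00 ≈ 16.00; 35.1 × 16.00 ≈ 560 dollars per hour.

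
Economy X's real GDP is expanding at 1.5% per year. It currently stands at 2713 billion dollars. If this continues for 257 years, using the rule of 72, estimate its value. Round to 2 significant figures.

roughly 110000 billion dollars

Doubling time ≈ 72/1.5 = 48.00 years.
257 years is 257/48.00 ≈ 5.35 doublings, a factor of 2^5.35 ≈ 40.79.
2713 × 40.79 ≈ 110000 billion dollars.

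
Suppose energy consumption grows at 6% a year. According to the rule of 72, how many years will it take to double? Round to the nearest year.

12 years

72/6 ≈ 12.00, so it doubles roughly every 12 years.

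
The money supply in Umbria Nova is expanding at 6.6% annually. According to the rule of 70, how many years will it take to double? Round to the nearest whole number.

Doubling time ≈ 70 / 6.6 = 10.61 years.

≈ 11 years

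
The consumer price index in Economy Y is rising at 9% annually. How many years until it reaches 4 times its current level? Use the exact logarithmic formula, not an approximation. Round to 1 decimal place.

t = ln(4) / ln(1 + 0.09) = 1.3863 / 0.086178 ≈ 16.09.

16.1 years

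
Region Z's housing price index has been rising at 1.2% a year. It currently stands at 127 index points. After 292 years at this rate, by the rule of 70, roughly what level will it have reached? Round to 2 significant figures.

It doubles every 70/1.2 ≈ 58.33 years, so 292 years is 5.01 doublings.
2^5.01 ≈ 32.22; 127 × 32.22 ≈ 4100 index points.

about 4100 index points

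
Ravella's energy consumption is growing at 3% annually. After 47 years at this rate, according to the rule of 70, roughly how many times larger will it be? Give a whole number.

70/3 ≈ 23.33 years per doubling.
47 years fits 2 doublings: 2^2 = 4.

about 4 times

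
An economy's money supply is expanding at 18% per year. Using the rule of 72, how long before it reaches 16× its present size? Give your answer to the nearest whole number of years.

One doubling takes 72/18 = 4.00 years.
16 = 2^4, so 4 doublings → 16 years.

≈ 16 years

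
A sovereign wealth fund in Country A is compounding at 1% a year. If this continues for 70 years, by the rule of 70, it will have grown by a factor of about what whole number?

≈ 2 times

At 1% one doubling takes ≈ 70.00 years; 70 years is 1 of them, so ×2.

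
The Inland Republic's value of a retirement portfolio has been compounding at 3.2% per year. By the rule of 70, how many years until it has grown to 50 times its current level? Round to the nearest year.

One doubling takes 70/3.2 = 21.88 years.
50× is log₂ 50 ≈ 5.64 doublings, so ≈ 5.64 × 21.88 = 123 years.

≈ 123 years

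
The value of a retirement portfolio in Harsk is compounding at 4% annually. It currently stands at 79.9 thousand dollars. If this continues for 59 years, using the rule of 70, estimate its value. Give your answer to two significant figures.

Doubling time ≈ 70/4 = 17.50 years.
59 years is 59/17.50 ≈ 3.37 doublings, a factor of 2^3.37 ≈ 10.34.
79.9 × 10.34 ≈ 830 thousand dollars.

around 830 thousand dollars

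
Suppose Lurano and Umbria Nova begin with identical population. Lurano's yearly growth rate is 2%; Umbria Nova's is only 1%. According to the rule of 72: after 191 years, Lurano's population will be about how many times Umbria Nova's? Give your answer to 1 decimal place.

Rate gap = 2% − 1% = 1 point.
The ratio doubles every 72/1 ≈ 72.00 years.
191/72.00 ≈ 2.65 doublings → ratio ≈ 2^2.65 ≈ 6.3.

≈ 6.3 times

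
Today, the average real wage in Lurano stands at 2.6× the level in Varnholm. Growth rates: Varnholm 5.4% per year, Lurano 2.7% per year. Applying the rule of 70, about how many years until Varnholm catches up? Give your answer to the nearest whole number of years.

about 36 years

What matters is the difference: 2.7 pp.
Rule of 70 on the gap: the ratio halves every 70/2.7 ≈ 25.93 years.
A 2.6× gap takes log₂(2.6) ≈ 1.38 halvings to close: 1.38 × 25.93 ≈ 36 years.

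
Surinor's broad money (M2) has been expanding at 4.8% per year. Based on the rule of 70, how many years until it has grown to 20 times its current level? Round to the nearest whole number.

around 63 years

Doubling time ≈ 70/4.8 = 14.58 years.
20× is log₂ 20 ≈ 4.32 doublings, so ≈ 4.32 × 14.58 = 63 years.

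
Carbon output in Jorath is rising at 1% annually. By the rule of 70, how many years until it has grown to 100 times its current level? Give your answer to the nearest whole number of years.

about 465 years

Doubling time ≈ 70/1 = 70.00 years.
Reaching 100× takes log₂(100) ≈ 6.64 doublings.
6.64 × 70.00 ≈ 465 years.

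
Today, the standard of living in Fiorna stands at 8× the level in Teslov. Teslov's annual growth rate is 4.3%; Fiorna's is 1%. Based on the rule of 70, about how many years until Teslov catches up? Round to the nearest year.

about 64 years

What matters is the difference: 3.3 pp.
Rule of 70 on the gap: the ratio halves every 70/3.3 ≈ 21.21 years.
An 8× gap closes after 3 halvings: 3 × 21.21 ≈ 64 years.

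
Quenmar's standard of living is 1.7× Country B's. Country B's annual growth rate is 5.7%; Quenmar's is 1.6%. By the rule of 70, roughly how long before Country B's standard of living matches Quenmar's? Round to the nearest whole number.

≈ 13 years

Country B gains on Quenmar at 5.7% − 1.6% = 4.1 points a year.
At that relative rate the gap halves every 70/4.1 ≈ 17.07 years.
A 1.7× gap takes log₂(1.7) ≈ 0.77 halvings to close: 0.77 × 17.07 ≈ 13 years.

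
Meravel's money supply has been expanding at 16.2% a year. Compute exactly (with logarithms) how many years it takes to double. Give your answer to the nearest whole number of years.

5 years

t = ln(2) / ln(1 + 0.162) = 0.6931 / 0.150143 ≈ 4.62.
≈ 5 years.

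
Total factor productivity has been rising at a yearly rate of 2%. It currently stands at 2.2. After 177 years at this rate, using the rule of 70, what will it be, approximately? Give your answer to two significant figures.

around 73

Doubling time ≈ 70/2 = 35.00 years.
177 years is 177/35.00 ≈ 5.06 doublings, a factor of 2^5.06 ≈ 33.36.
2.2 × 33.36 ≈ 73.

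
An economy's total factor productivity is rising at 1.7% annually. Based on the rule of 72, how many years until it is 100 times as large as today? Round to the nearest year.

around 281 years

At 1.7% it doubles every 72/1.7 ≈ 42.35 years.
100× is log₂ 100 ≈ 6.64 doublings, so ≈ 6.64 × 42.35 = 281 years.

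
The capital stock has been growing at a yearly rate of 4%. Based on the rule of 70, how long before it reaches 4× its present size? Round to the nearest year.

At 4% it doubles every 70/4 ≈ 17.50 years.
4× is 2 doublings, so 2 × 17.50 ≈ 35 years.

35 years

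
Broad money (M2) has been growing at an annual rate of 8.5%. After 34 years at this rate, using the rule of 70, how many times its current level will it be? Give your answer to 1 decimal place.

Doubles every ≈ 8.24 years (70/8.5).
34 years is 4.13 doublings; 2^4.13 ≈ 17.5×.

17.5 times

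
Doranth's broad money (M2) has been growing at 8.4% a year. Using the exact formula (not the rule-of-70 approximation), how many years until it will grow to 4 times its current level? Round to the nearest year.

t = ln(4) / ln(1 + 0.084) = 1.3863 / 0.080658 ≈ 17.19.
≈ 17 years.

17 years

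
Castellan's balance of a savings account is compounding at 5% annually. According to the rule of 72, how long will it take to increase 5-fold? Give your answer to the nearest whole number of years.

33 years

One doubling takes 72/5 = 14.40 years.
5× is log₂ 5 ≈ 2.32 doublings, so ≈ 2.32 × 14.40 = 33 years.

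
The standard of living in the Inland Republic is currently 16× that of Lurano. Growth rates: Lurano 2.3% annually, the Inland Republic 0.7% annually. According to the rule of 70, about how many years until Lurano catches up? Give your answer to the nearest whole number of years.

around 175 years

What matters is the difference: 1.6 pp.
Rule of 70 on the gap: the ratio halves every 70/1.6 ≈ 43.75 years.
A 16× gap closes after 4 halvings: 4 × 43.75 ≈ 175 years.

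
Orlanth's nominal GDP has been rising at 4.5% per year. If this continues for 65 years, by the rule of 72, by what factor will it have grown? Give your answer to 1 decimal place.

around 16.7 times

Doubles every ≈ 16.00 years (72/4.5).
65 years is 4.06 doublings; 2^4.06 ≈ 16.7×.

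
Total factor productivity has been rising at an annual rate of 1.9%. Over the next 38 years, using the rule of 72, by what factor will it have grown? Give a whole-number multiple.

At 1.9% one doubling takes ≈ 37.89 years; 38 years is 1 of them, so ×2.

2 times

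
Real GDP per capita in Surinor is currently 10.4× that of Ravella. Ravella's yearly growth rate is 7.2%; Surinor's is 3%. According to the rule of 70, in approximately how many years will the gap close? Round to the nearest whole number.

approximately 56 years

Ravella gains on Surinor at 7.2% − 3% = 4.2 points a year.
At that relative rate the gap halves every 70/4.2 ≈ 16.67 years.
A 10.4× gap takes log₂(10.4) ≈ 3.38 halvings to close: 3.38 × 16.67 ≈ 56 years.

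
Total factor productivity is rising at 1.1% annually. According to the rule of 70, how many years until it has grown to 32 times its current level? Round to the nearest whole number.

≈ 318 years

One doubling takes 70/1.1 = 63.64 years.
32 = 2^5, so 5 doublings → 318 years.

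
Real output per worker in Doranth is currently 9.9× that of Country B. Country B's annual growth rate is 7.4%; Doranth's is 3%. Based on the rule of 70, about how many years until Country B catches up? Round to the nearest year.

The growth-rate gap is 7.4% − 3% = 4.4 percentage points.
So the ratio between them halves every 70/4.4 ≈ 15.91 years.
A 9.9× gap takes log₂(9.9) ≈ 3.31 halvings to close: 3.31 × 15.91 ≈ 53 years.

≈ 53 years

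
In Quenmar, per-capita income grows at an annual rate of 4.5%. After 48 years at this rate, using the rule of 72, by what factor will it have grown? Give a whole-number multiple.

≈ 8 times

At 4.5% one doubling takes ≈ 16.00 years; 48 years is 3 of them, so ×8.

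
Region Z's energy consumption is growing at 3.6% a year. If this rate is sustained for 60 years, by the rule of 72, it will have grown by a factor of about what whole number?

72/3.6 ≈ 20.00 years per doubling.
60 years fits 3 doublings: 2^3 = 8.

≈ 8 times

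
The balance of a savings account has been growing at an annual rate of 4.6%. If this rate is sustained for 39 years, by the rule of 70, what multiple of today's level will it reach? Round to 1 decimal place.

5.9 times

Doubling time ≈ 70/4.6 = 15.22 years.
39 years / 15.22 ≈ 2.56 doublings → factor 2^2.56 ≈ 5.9.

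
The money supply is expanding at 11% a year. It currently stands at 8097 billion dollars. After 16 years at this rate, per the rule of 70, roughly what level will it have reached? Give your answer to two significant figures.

It doubles every 70/11 ≈ 6.36 years, so 16 years is 2.52 doublings.
2^2.52 ≈ 5.74; 8097 × 5.74 ≈ 46000 billion dollars.

about 46000 billion dollars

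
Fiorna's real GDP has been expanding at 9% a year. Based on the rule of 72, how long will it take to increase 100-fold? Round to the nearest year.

Doubling time ≈ 72/9 = 8.00 years.
Reaching 100× takes log₂(100) ≈ 6.64 doublings.
6.64 × 8.00 ≈ 53 years.

≈ 53 years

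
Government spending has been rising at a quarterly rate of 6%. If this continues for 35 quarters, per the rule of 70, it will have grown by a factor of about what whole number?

Doubling time ≈ 70/6 = 11.67 quarters.
35/11.67 ≈ 3 doublings, so about 2^3 = 8×.

around 8 times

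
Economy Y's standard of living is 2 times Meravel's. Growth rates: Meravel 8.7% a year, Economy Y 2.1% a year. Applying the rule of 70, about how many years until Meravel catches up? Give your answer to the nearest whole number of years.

The growth-rate gap is 8.7% − 2.1% = 6.6 percentage points.
So the ratio between them halves every 70/6.6 ≈ 10.61 years.
A 2 times gap closes after 1 halving: 1 × 10.61 ≈ 11 years.

11 years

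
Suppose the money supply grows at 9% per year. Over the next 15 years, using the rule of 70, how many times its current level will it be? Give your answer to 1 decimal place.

about 3.8 times

Doubles every ≈ 7.78 years (70/9).
15 years is 1.93 doublings; 2^1.93 ≈ 3.8×.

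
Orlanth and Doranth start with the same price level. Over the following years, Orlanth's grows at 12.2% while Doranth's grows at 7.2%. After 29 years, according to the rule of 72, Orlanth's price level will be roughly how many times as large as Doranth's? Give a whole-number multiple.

about 4 times

Rate gap = 12.2% − 7.2% = 5 points.
The ratio doubles every 72/5 ≈ 14.40 years.
29/14.40 ≈ 2.01 doublings → ratio ≈ 2^2.01 ≈ 4.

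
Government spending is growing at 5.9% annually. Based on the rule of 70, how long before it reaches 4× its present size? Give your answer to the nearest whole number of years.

24 years

Doubling time ≈ 70/5.9 = 11.86 years.
Getting to 4× needs 2 doublings: 2 × 11.86 ≈ 24 years.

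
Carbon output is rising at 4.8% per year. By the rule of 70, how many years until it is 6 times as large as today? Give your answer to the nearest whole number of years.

One doubling takes 70/4.8 = 14.58 years.
Reaching 6× takes log₂(6) ≈ 2.58 doublings.
2.58 × 14.58 ≈ 38 years.

about 38 years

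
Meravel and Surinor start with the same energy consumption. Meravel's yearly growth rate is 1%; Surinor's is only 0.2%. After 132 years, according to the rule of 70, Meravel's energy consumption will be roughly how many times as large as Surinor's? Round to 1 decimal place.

Only the 0.8-point difference matters.
70/0.8 ≈ 87.50 years per doubling of the ratio; 132 years gives 1.51 doublings, so ≈ 2.8×.

about 2.8 times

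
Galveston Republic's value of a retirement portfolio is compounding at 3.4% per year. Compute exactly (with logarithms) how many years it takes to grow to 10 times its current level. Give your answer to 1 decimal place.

t = ln(10) / ln(1 + 0.034) = 2.3026 / 0.033435 ≈ 68.87.

68.9 years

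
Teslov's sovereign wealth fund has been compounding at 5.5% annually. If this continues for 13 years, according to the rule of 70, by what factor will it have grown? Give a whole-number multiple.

2 times

Doubling time ≈ 70/5.5 = 12.73 years.
13/12.73 ≈ 1 doubling, so about 2^1 = 2×.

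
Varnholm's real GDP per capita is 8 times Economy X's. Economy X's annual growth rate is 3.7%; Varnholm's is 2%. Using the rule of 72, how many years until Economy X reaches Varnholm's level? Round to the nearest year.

Economy X gains on Varnholm at 3.7% − 2% = 1.7 points a year.
At that relative rate the gap halves every 72/1.7 ≈ 42.35 years.
An 8 times gap closes after 3 halvings: 3 × 42.35 ≈ 127 years.

≈ 127 years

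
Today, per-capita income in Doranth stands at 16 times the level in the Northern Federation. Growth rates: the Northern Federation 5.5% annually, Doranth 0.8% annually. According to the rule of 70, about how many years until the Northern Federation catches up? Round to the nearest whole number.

about 60 years

The growth-rate gap is 5.5% − 0.8% = 4.7 percentage points.
So the ratio between them halves every 70/4.7 ≈ 14.89 years.
A 16 times gap closes after 4 halvings: 4 × 14.89 ≈ 60 years.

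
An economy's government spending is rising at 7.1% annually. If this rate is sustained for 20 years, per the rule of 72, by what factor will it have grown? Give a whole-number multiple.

72/7.1 ≈ 10.14 years per doubling.
20 years fits 2 doublings: 2^2 = 4.

around 4 times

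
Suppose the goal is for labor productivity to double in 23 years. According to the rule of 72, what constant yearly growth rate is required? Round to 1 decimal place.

72 / 23 ≈ 3.13, so about 3.1% per year.

around 3.1%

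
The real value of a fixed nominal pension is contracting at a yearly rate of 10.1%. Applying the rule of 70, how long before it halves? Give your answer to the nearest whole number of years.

7 years

The rule works in reverse for decay: 70/10.1 ≈ 6.93 years to halve.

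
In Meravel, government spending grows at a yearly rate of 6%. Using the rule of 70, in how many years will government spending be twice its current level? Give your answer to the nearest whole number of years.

about 12 years

Doubling time ≈ 70 / 6 = 11.67 years.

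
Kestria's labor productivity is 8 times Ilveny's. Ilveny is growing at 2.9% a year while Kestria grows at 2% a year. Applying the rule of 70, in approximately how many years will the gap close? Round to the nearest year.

Ilveny gains on Kestria at 2.9% − 2% = 0.9 points a year.
At that relative rate the gap halves every 70/0.9 ≈ 77.78 years.
An 8 times gap closes after 3 halvings: 3 × 77.78 ≈ 233 years.

≈ 233 years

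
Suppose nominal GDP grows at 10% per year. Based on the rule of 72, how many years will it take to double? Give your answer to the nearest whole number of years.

about 7 years

Doubling time ≈ 72 / 10 = 7.20 years.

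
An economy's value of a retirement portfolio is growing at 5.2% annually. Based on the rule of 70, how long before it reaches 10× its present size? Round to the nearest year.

around 45 years

Doubling time ≈ 70/5.2 = 13.46 years.
Reaching 10× takes log₂(10) ≈ 3.32 doublings.
3.32 × 13.46 ≈ 45 years.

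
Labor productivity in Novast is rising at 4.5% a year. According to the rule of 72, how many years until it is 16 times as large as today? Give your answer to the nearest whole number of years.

One doubling takes 72/4.5 = 16.00 years.
16 = 2^4, so 4 doublings → 64 years.

≈ 64 years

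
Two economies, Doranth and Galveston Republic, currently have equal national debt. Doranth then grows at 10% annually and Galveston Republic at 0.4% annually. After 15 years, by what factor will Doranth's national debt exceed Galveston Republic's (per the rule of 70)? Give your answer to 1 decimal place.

Only the 9.6-point difference matters.
70/9.6 ≈ 7.29 years per doubling of the ratio; 15 years gives 2.06 doublings, so ≈ 4.2×.

roughly 4.2 times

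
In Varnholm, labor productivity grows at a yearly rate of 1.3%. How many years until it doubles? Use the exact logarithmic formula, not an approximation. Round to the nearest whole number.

54 years

t = ln(2) / ln(1 + 0.013) = 0.6931 / 0.012916 ≈ 53.66.
≈ 54 years.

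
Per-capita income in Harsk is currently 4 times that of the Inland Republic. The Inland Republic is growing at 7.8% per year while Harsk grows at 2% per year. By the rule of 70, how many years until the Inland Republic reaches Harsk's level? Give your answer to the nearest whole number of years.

24 years

The growth-rate gap is 7.8% − 2% = 5.8 percentage points.
So the ratio between them halves every 70/5.8 ≈ 12.07 years.
A 4 times gap closes after 2 halvings: 2 × 12.07 ≈ 24 years.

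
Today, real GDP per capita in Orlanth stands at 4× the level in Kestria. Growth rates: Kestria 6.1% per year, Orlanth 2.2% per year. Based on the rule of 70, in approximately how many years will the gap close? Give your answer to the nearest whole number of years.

The growth-rate gap is 6.1% − 2.2% = 3.9 percentage points.
So the ratio between them halves every 70/3.9 ≈ 17.95 years.
A 4× gap closes after 2 halvings: 2 × 17.95 ≈ 36 years.

about 36 years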